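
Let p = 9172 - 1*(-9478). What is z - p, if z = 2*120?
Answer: -18410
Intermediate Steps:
p = 18650 (p = 9172 + 9478 = 18650)
z = 240
z - p = 240 - 1*18650 = 240 - 18650 = -18410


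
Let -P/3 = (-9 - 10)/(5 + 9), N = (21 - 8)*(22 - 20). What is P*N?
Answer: 741/7 ≈ 105.86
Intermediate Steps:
N = 26 (N = 13*2 = 26)
P = 57/14 (P = -3*(-9 - 10)/(5 + 9) = -(-57)/14 = -3*(-19/14) = 57/14 ≈ 4.0714)
P*N = (57/14)*26 = 741/7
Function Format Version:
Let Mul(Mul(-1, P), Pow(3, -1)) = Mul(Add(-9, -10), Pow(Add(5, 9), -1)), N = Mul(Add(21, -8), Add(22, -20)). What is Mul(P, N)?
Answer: Rational(741, 7) ≈ 105.86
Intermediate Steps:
N = 26 (N = Mul(13, 2) = 26)
P = Rational(57, 14) (P = Mul(-3, Mul(Add(-9, -10), Pow(Add(5, 9), -1))) = Mul(-3, Mul(-19, Pow(14, -1))) = Mul(-3, Mul(-19, Rational(1, 14))) = Mul(-3, Rational(-19, 14)) = Rational(57, 14) ≈ 4.0714)
Mul(P, N) = Mul(Rational(57, 14), 26) = Rational(741, 7)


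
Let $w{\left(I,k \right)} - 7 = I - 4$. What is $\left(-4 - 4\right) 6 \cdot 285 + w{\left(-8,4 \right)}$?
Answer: $-13685$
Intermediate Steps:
$w{\left(I,k \right)} = 3 + I$ ($w{\left(I,k \right)} = 7 + \left(I - 4\right) = 7 + \left(-4 + I\right) = 3 + I$)
$\left(-4 - 4\right) 6 \cdot 285 + w{\left(-8,4 \right)} = \left(-4 - 4\right) 6 \cdot 285 + \left(3 - 8\right) = \left(-8\right) 6 \cdot 285 - 5 = \left(-48\right) 285 - 5 = -13680 - 5 = -13685$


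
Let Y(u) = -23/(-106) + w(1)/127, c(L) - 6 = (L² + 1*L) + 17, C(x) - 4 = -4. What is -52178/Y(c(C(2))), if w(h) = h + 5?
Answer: -702420236/3557 ≈ -1.9748e+5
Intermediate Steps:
C(x) = 0 (C(x) = 4 - 4 = 0)
c(L) = 23 + L + L² (c(L) = 6 + ((L² + 1*L) + 17) = 6 + ((L² + L) + 17) = 6 + ((L + L²) + 17) = 6 + (17 + L + L²) = 23 + L + L²)
w(h) = 5 + h
Y(u) = 3557/13462 (Y(u) = -23/(-106) + (5 + 1)/127 = -23*(-1/106) + 6*(1/127) = 23/106 + 6/127 = 3557/13462)
-52178/Y(c(C(2))) = -52178/3557/13462 = -52178*13462/3557 = -702420236/3557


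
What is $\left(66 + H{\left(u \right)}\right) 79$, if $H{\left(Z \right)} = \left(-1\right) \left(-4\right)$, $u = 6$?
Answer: $5530$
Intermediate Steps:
$H{\left(Z \right)} = 4$
$\left(66 + H{\left(u \right)}\right) 79 = \left(66 + 4\right) 79 = 70 \cdot 79 = 5530$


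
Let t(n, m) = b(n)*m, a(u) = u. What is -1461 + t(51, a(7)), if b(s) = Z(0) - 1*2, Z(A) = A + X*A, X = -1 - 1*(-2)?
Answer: -1475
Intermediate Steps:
X = 1 (X = -1 + 2 = 1)
Z(A) = 2*A (Z(A) = A + 1*A = A + A = 2*A)
b(s) = -2 (b(s) = 2*0 - 1*2 = 0 - 2 = -2)
t(n, m) = -2*m
-1461 + t(51, a(7)) = -1461 - 2*7 = -1461 - 14 = -1475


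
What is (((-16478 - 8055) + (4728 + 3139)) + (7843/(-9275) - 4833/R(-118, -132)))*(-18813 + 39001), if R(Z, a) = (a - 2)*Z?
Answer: -1762371112216911/5237725 ≈ -3.3648e+8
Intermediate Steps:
R(Z, a) = Z*(-2 + a) (R(Z, a) = (-2 + a)*Z = Z*(-2 + a))
(((-16478 - 8055) + (4728 + 3139)) + (7843/(-9275) - 4833/R(-118, -132)))*(-18813 + 39001) = (((-16478 - 8055) + (4728 + 3139)) + (7843/(-9275) - 4833*(-1/(118*(-2 - 132)))))*(-18813 + 39001) = ((-24533 + 7867) + (7843*(-1/9275) - 4833/((-118*(-134)))))*20188 = (-16666 + (-7843/9275 - 4833/15812))*20188 = (-16666 - 168839591/146656300)*20188 = -2444342735391/146656300*20188 = -1762371112216911/5237725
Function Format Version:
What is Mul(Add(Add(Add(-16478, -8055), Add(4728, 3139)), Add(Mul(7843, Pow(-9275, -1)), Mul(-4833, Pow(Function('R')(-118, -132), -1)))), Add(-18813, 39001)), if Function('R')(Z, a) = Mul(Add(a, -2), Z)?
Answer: Rational(-1762371112216911, 5237725) ≈ -3.3648e+8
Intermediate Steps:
Function('R')(Z, a) = Mul(Z, Add(-2, a)) (Function('R')(Z, a) = Mul(Add(-2, a), Z) = Mul(Z, Add(-2, a)))
Mul(Add(Add(Add(-16478, -8055), Add(4728, 3139)), Add(Mul(7843, Pow(-9275, -1)), Mul(-4833, Pow(Function('R')(-118, -132), -1)))), Add(-18813, 39001)) = Mul(Add(Add(Add(-16478, -8055), Add(4728, 3139)), Add(Mul(7843, Pow(-9275, -1)), Mul(-4833, Pow(Mul(-118, Add(-2, -132)), -1)))), Add(-18813, 39001)) = Mul(Add(Add(-24533, 7867), Add(Mul(7843, Rational(-1, 9275)), Mul(-4833, Pow(Mul(-118, -134), -1)))), 20188) = Mul(Add(-16666, Add(Rational(-7843, 9275), Mul(-4833, Pow(15812, -1)))), 20188) = Mul(Add(-16666, Add(Rational(-7843, 9275), Mul(-4833, Rational(1, 15812)))), 20188) = Mul(Add(-16666, Add(Rational(-7843, 9275), Rational(-4833, 15812))), 20188) = Mul(Add(-16666, Rational(-168839591, 146656300)), 20188) = Mul(Rational(-2444342735391, 146656300), 20188) = Rational(-1762371112216911, 5237725)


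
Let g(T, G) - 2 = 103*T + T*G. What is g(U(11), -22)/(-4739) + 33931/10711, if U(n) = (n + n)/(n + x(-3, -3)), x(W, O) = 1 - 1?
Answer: 159042405/50759429 ≈ 3.1333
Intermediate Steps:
x(W, O) = 0
U(n) = 2 (U(n) = (n + n)/(n + 0) = (2*n)/n = 2)
g(T, G) = 2 + 103*T + G*T (g(T, G) = 2 + (103*T + T*G) = 2 + (103*T + G*T) = 2 + 103*T + G*T)
g(U(11), -22)/(-4739) + 33931/10711 = (2 + 103*2 - 22*2)/(-4739) + 33931/10711 = (2 + 206 - 44)*(-1/4739) + 33931*(1/10711) = 164*(-1/4739) + 33931/10711 = -164/4739 + 33931/10711 = 159042405/50759429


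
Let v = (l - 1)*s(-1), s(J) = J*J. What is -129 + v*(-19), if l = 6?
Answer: -224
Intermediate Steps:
s(J) = J²
v = 5 (v = (6 - 1)*(-1)² = 5*1 = 5)
-129 + v*(-19) = -129 + 5*(-19) = -129 - 95 = -224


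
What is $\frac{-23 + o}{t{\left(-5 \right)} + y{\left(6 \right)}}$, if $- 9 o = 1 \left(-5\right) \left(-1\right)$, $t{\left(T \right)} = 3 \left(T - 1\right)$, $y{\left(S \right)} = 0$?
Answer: $\frac{106}{81} \approx 1.3086$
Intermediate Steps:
$t{\left(T \right)} = -3 + 3 T$ ($t{\left(T \right)} = 3 \left(-1 + T\right) = -3 + 3 T$)
$o = - \frac{5}{9}$ ($o = - \frac{1 \left(-5\right) \left(-1\right)}{9} = - \frac{\left(-5\right) \left(-1\right)}{9} = \left(- \frac{1}{9}\right) 5 = - \frac{5}{9} \approx -0.55556$)
$\frac{-23 + o}{t{\left(-5 \right)} + y{\left(6 \right)}} = \frac{-23 - \frac{5}{9}}{\left(-3 + 3 \left(-5\right)\right) + 0} = - \frac{212}{9 \left(\left(-3 - 15\right) + 0\right)} = - \frac{212}{9 \left(-18 + 0\right)} = - \frac{212}{9 \left(-18\right)} = \left(- \frac{212}{9}\right) \left(- \frac{1}{18}\right) = \frac{106}{81}$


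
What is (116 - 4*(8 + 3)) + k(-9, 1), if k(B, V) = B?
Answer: 63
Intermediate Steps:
(116 - 4*(8 + 3)) + k(-9, 1) = (116 - 4*(8 + 3)) - 9 = (116 - 4*11) - 9 = (116 - 44) - 9 = 72 - 9 = 63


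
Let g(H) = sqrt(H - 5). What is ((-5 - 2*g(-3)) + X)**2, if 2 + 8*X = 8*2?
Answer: -343/16 + 26*I*sqrt(2) ≈ -21.438 + 36.77*I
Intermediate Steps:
X = 7/4 (X = -1/4 + (8*2)/8 = -1/4 + (1/8)*16 = -1/4 + 2 = 7/4 ≈ 1.7500)
g(H) = sqrt(-5 + H)
((-5 - 2*g(-3)) + X)**2 = ((-5 - 2*sqrt(-5 - 3)) + 7/4)**2 = ((-5 - 4*I*sqrt(2)) + 7/4)**2 = (-13/4 - 4*I*sqrt(2))**2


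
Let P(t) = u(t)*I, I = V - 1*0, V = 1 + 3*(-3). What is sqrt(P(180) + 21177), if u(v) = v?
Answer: 3*sqrt(2193) ≈ 140.49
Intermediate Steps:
V = -8 (V = 1 - 9 = -8)
I = -8 (I = -8 - 1*0 = -8 + 0 = -8)
P(t) = -8*t (P(t) = t*(-8) = -8*t)
sqrt(P(180) + 21177) = sqrt(-8*180 + 21177) = sqrt(-1440 + 21177) = sqrt(19737) = 3*sqrt(2193)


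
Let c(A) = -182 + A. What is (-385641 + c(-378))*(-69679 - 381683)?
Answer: 174316455762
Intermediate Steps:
(-385641 + c(-378))*(-69679 - 381683) = (-385641 + (-182 - 378))*(-69679 - 381683) = (-385641 - 560)*(-451362) = -386201*(-451362) = 174316455762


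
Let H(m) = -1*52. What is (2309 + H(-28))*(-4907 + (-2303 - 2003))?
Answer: -20793741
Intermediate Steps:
H(m) = -52
(2309 + H(-28))*(-4907 + (-2303 - 2003)) = (2309 - 52)*(-4907 + (-2303 - 2003)) = 2257*(-4907 - 4306) = 2257*(-9213) = -20793741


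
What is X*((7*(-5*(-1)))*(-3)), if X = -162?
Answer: 17010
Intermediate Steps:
X*((7*(-5*(-1)))*(-3)) = -162*7*(-5*(-1))*(-3) = -162*7*5*(-3) = -5670*(-3) = -162*(-105) = 17010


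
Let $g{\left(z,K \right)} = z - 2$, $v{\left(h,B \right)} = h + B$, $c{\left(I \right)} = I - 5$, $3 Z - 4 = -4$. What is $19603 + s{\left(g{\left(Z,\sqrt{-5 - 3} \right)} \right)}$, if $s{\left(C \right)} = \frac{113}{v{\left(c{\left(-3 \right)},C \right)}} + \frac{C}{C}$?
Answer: $\frac{195927}{10} \approx 19593.0$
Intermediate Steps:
$Z = 0$ ($Z = \frac{4}{3} + \frac{1}{3} \left(-4\right) = \frac{4}{3} - \frac{4}{3} = 0$)
$c{\left(I \right)} = -5 + I$ ($c{\left(I \right)} = I - 5 = -5 + I$)
$v{\left(h,B \right)} = B + h$
$g{\left(z,K \right)} = -2 + z$
$s{\left(C \right)} = 1 + \frac{113}{-8 + C}$ ($s{\left(C \right)} = \frac{113}{C - 8} + \frac{C}{C} = \frac{113}{C - 8} + 1 = \frac{113}{-8 + C} + 1 = 1 + \frac{113}{-8 + C}$)
$19603 + s{\left(g{\left(Z,\sqrt{-5 - 3} \right)} \right)} = 19603 + \frac{105 + \left(-2 + 0\right)}{-8 + \left(-2 + 0\right)} = 19603 + \frac{105 - 2}{-8 - 2} = 19603 + \frac{1}{-10} \cdot 103 = 19603 - \frac{103}{10} = \frac{195927}{10}$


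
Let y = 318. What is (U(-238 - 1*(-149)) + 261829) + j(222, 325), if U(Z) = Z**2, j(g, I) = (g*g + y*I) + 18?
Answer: 422402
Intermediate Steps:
j(g, I) = 18 + g**2 + 318*I (j(g, I) = (g*g + 318*I) + 18 = (g**2 + 318*I) + 18 = 18 + g**2 + 318*I)
(U(-238 - 1*(-149)) + 261829) + j(222, 325) = ((-238 - 1*(-149))**2 + 261829) + (18 + 222**2 + 318*325) = ((-238 + 149)**2 + 261829) + (18 + 49284 + 103350) = ((-89)**2 + 261829) + 152652 = (7921 + 261829) + 152652 = 269750 + 152652 = 422402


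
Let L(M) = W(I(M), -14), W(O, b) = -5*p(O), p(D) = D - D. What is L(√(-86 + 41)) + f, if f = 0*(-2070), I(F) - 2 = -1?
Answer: 0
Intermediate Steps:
I(F) = 1 (I(F) = 2 - 1 = 1)
p(D) = 0
W(O, b) = 0 (W(O, b) = -5*0 = 0)
L(M) = 0
f = 0
L(√(-86 + 41)) + f = 0 + 0 = 0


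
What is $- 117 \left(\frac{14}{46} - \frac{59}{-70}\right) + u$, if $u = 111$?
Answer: $- \frac{37389}{1610} \approx -23.223$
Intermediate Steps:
$- 117 \left(\frac{14}{46} - \frac{59}{-70}\right) + u = - 117 \left(\frac{14}{46} - \frac{59}{-70}\right) + 111 = - 117 \left(14 \cdot \frac{1}{46} - - \frac{59}{70}\right) + 111 = - 117 \left(\frac{7}{23} + \frac{59}{70}\right) + 111 = \left(-117\right) \frac{1847}{1610} + 111 = - \frac{216099}{1610} + 111 = - \frac{37389}{1610}$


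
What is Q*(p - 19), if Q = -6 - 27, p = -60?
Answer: 2607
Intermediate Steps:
Q = -33
Q*(p - 19) = -33*(-60 - 19) = -33*(-79) = 2607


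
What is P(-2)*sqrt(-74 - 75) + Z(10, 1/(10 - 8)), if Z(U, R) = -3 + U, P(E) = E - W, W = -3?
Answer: 7 + I*sqrt(149) ≈ 7.0 + 12.207*I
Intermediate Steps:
P(E) = 3 + E (P(E) = E - 1*(-3) = E + 3 = 3 + E)
P(-2)*sqrt(-74 - 75) + Z(10, 1/(10 - 8)) = (3 - 2)*sqrt(-74 - 75) + (-3 + 10) = 1*sqrt(-149) + 7 = 1*(I*sqrt(149)) + 7 = I*sqrt(149) + 7 = 7 + I*sqrt(149)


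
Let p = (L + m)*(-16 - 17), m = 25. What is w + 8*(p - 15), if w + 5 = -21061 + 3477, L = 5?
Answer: -25629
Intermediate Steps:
p = -990 (p = (5 + 25)*(-16 - 17) = 30*(-33) = -990)
w = -17589 (w = -5 + (-21061 + 3477) = -5 - 17584 = -17589)
w + 8*(p - 15) = -17589 + 8*(-990 - 15) = -17589 + 8*(-1005) = -17589 - 8040 = -25629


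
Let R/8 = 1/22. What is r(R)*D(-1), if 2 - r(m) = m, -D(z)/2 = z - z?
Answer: 0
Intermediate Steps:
D(z) = 0 (D(z) = -2*(z - z) = -2*0 = 0)
R = 4/11 (R = 8/22 = 8*(1/22) = 4/11 ≈ 0.36364)
r(m) = 2 - m
r(R)*D(-1) = (2 - 1*4/11)*0 = (2 - 4/11)*0 = (18/11)*0 = 0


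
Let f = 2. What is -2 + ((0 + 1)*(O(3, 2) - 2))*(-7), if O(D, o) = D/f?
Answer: 3/2 ≈ 1.5000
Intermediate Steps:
O(D, o) = D/2
-2 + ((0 + 1)*(O(3, 2) - 2))*(-7) = -2 + ((0 + 1)*((1/2)*3 - 2))*(-7) = -2 + (1*(3/2 - 2))*(-7) = -2 + (1*(-1/2))*(-7) = -2 - 1/2*(-7) = -2 + 7/2 = 3/2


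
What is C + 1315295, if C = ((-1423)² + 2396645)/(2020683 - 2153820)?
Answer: 6485555883/4931 ≈ 1.3153e+6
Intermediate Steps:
C = -163762/4931 (C = (2024929 + 2396645)/(-133137) = 4421574*(-1/133137) = -163762/4931 ≈ -33.211)
C + 1315295 = -163762/4931 + 1315295 = 6485555883/4931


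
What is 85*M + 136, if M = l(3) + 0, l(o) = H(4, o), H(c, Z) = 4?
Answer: 476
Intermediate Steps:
l(o) = 4
M = 4 (M = 4 + 0 = 4)
85*M + 136 = 85*4 + 136 = 340 + 136 = 476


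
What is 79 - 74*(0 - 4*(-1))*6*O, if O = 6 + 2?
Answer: -14129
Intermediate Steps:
O = 8
79 - 74*(0 - 4*(-1))*6*O = 79 - 74*(0 - 4*(-1))*6*8 = 79 - 74*(0 + 4)*6*8 = 79 - 74*4*6*8 = 79 - 1776*8 = 79 - 74*192 = 79 - 14208 = -14129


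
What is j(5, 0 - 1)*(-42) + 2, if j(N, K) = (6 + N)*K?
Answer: 464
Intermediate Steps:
j(N, K) = K*(6 + N)
j(5, 0 - 1)*(-42) + 2 = ((0 - 1)*(6 + 5))*(-42) + 2 = -1*11*(-42) + 2 = -11*(-42) + 2 = 462 + 2 = 464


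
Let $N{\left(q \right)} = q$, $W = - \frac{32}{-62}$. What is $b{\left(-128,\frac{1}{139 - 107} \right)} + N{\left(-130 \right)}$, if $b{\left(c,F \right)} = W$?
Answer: $- \frac{4014}{31} \approx -129.48$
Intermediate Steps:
$W = \frac{16}{31}$ ($W = \left(-32\right) \left(- \frac{1}{62}\right) = \frac{16}{31} \approx 0.51613$)
$b{\left(c,F \right)} = \frac{16}{31}$
$b{\left(-128,\frac{1}{139 - 107} \right)} + N{\left(-130 \right)} = \frac{16}{31} - 130 = - \frac{4014}{31}$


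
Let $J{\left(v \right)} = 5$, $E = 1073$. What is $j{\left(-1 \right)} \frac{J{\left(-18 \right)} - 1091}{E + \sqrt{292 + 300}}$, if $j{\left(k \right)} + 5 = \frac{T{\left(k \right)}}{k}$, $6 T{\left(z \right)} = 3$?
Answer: $\frac{57739}{10367} - \frac{7964 \sqrt{37}}{383579} \approx 5.4432$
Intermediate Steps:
$T{\left(z \right)} = \frac{1}{2}$ ($T{\left(z \right)} = \frac{1}{6} \cdot 3 = \frac{1}{2}$)
$j{\left(k \right)} = -5 + \frac{1}{2 k}$
$j{\left(-1 \right)} \frac{J{\left(-18 \right)} - 1091}{E + \sqrt{292 + 300}} = \left(-5 + \frac{1}{2 \left(-1\right)}\right) \frac{5 - 1091}{1073 + \sqrt{292 + 300}} = \left(-5 + \frac{1}{2} \left(-1\right)\right) \left(- \frac{1086}{1073 + \sqrt{592}}\right) = \left(-5 - \frac{1}{2}\right) \left(- \frac{1086}{1073 + 4 \sqrt{37}}\right) = - \frac{11 \left(- \frac{1086}{1073 + 4 \sqrt{37}}\right)}{2} = \frac{5973}{1073 + 4 \sqrt{37}}$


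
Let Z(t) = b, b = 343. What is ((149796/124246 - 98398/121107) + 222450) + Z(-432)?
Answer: 22961545384285/103062057 ≈ 2.2279e+5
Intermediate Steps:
Z(t) = 343
((149796/124246 - 98398/121107) + 222450) + Z(-432) = ((149796/124246 - 98398/121107) + 222450) + 343 = ((149796*(1/124246) - 98398*1/121107) + 222450) + 343 = ((1026/851 - 98398/121107) + 222450) + 343 = (40519084/103062057 + 222450) + 343 = 22926195098734/103062057 + 343 = 22961545384285/103062057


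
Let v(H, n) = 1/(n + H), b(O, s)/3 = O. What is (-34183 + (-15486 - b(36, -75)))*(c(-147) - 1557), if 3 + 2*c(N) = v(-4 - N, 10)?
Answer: 11869325650/153 ≈ 7.7577e+7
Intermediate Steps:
b(O, s) = 3*O
v(H, n) = 1/(H + n)
c(N) = -3/2 + 1/(2*(6 - N)) (c(N) = -3/2 + 1/(2*((-4 - N) + 10)) = -3/2 + 1/(2*(6 - N)))
(-34183 + (-15486 - b(36, -75)))*(c(-147) - 1557) = (-34183 + (-15486 - 3*36))*((17 - 3*(-147))/(2*(-6 - 147)) - 1557) = (-34183 + (-15486 - 1*108))*((½)*(17 + 441)/(-153) - 1557) = (-34183 + (-15486 - 108))*((½)*(-1/153)*458 - 1557) = (-34183 - 15594)*(-229/153 - 1557) = -49777*(-238450/153) = 11869325650/153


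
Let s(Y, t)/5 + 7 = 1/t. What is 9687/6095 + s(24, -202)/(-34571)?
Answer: 67690756079/42563469490 ≈ 1.5903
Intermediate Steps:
s(Y, t) = -35 + 5/t
9687/6095 + s(24, -202)/(-34571) = 9687/6095 + (-35 + 5/(-202))/(-34571) = 9687*(1/6095) + (-35 + 5*(-1/202))*(-1/34571) = 9687/6095 + (-35 - 5/202)*(-1/34571) = 9687/6095 - 7075/202*(-1/34571) = 9687/6095 + 7075/6983342 = 67690756079/42563469490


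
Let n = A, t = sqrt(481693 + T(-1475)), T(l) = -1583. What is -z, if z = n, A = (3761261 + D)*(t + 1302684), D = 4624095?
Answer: -10923469095504 - 8385356*sqrt(480110) ≈ -1.0929e+13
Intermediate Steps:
t = sqrt(480110) (t = sqrt(481693 - 1583) = sqrt(480110) ≈ 692.90)
A = 10923469095504 + 8385356*sqrt(480110) (A = (3761261 + 4624095)*(sqrt(480110) + 1302684) = 8385356*(1302684 + sqrt(480110)) = 10923469095504 + 8385356*sqrt(480110) ≈ 1.0929e+13)
n = 10923469095504 + 8385356*sqrt(480110) ≈ 1.0929e+13
z = 10923469095504 + 8385356*sqrt(480110) ≈ 1.0929e+13
-z = -(10923469095504 + 8385356*sqrt(480110)) = -10923469095504 - 8385356*sqrt(480110)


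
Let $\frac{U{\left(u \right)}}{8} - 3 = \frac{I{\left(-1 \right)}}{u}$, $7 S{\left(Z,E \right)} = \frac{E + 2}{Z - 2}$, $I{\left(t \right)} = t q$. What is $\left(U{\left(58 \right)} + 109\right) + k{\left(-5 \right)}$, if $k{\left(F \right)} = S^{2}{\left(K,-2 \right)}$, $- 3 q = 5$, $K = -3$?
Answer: $\frac{11591}{87} \approx 133.23$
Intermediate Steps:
$q = - \frac{5}{3}$ ($q = \left(- \frac{1}{3}\right) 5 = - \frac{5}{3} \approx -1.6667$)
$I{\left(t \right)} = - \frac{5 t}{3}$ ($I{\left(t \right)} = t \left(- \frac{5}{3}\right) = - \frac{5 t}{3}$)
$S{\left(Z,E \right)} = \frac{2 + E}{7 \left(-2 + Z\right)}$ ($S{\left(Z,E \right)} = \frac{\left(E + 2\right) \frac{1}{Z - 2}}{7} = \frac{\left(2 + E\right) \frac{1}{-2 + Z}}{7} = \frac{\frac{1}{-2 + Z} \left(2 + E\right)}{7} = \frac{2 + E}{7 \left(-2 + Z\right)}$)
$U{\left(u \right)} = 24 + \frac{40}{3 u}$ ($U{\left(u \right)} = 24 + 8 \frac{\left(- \frac{5}{3}\right) \left(-1\right)}{u} = 24 + 8 \frac{5}{3 u} = 24 + \frac{40}{3 u}$)
$k{\left(F \right)} = 0$ ($k{\left(F \right)} = \left(\frac{2 - 2}{7 \left(-2 - 3\right)}\right)^{2} = \left(\frac{1}{7} \frac{1}{-5} \cdot 0\right)^{2} = \left(\frac{1}{7} \left(- \frac{1}{5}\right) 0\right)^{2} = 0^{2} = 0$)
$\left(U{\left(58 \right)} + 109\right) + k{\left(-5 \right)} = \left(\left(24 + \frac{40}{3 \cdot 58}\right) + 109\right) + 0 = \left(\left(24 + \frac{40}{3} \cdot \frac{1}{58}\right) + 109\right) + 0 = \left(\left(24 + \frac{20}{87}\right) + 109\right) + 0 = \left(\frac{2108}{87} + 109\right) + 0 = \frac{11591}{87} + 0 = \frac{11591}{87}$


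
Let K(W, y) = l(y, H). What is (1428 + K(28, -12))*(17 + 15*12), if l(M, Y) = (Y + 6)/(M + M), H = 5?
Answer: 6749417/24 ≈ 2.8123e+5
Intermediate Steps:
l(M, Y) = (6 + Y)/(2*M) (l(M, Y) = (6 + Y)/((2*M)) = (6 + Y)*(1/(2*M)) = (6 + Y)/(2*M))
K(W, y) = 11/(2*y) (K(W, y) = (6 + 5)/(2*y) = (½)*11/y = 11/(2*y))
(1428 + K(28, -12))*(17 + 15*12) = (1428 + (11/2)/(-12))*(17 + 15*12) = (1428 + (11/2)*(-1/12))*(17 + 180) = (1428 - 11/24)*197 = (34261/24)*197 = 6749417/24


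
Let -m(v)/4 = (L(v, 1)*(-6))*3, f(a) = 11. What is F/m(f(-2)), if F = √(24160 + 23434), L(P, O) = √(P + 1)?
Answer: √142782/432 ≈ 0.87469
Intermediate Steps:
L(P, O) = √(1 + P)
F = √47594 ≈ 218.16
m(v) = 72*√(1 + v) (m(v) = -4*√(1 + v)*(-6)*3 = -4*(-6*√(1 + v))*3 = -(-72)*√(1 + v) = 72*√(1 + v))
F/m(f(-2)) = √47594/((72*√(1 + 11))) = √47594/((72*√12)) = √47594/((72*(2*√3))) = √47594/((144*√3)) = √47594*(√3/432) = √142782/432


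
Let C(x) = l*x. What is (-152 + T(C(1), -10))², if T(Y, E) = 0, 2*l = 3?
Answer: 23104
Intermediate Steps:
l = 3/2 (l = (½)*3 = 3/2 ≈ 1.5000)
C(x) = 3*x/2
(-152 + T(C(1), -10))² = (-152 + 0)² = (-152)² = 23104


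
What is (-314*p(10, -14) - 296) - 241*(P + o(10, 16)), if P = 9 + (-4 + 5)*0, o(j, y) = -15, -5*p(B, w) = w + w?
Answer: -3042/5 ≈ -608.40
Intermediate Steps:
p(B, w) = -2*w/5 (p(B, w) = -(w + w)/5 = -2*w/5)
P = 9 (P = 9 + 1*0 = 9 + 0 = 9)
(-314*p(10, -14) - 296) - 241*(P + o(10, 16)) = (-(-628)*(-14)/5 - 296) - 241*(9 - 15) = (-314*28/5 - 296) - 241*(-6) = (-8792/5 - 296) - 1*(-1446) = -10272/5 + 1446 = -3042/5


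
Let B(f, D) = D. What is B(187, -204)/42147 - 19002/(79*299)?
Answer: -268565326/331851429 ≈ -0.80929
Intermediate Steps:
B(187, -204)/42147 - 19002/(79*299) = -204/42147 - 19002/(79*299) = -204*1/42147 - 19002/23621 = -68/14049 - 19002*1/23621 = -68/14049 - 19002/23621 = -268565326/331851429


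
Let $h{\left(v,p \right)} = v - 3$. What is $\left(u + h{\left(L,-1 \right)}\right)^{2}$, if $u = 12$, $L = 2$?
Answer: $121$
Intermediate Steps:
$h{\left(v,p \right)} = -3 + v$
$\left(u + h{\left(L,-1 \right)}\right)^{2} = \left(12 + \left(-3 + 2\right)\right)^{2} = \left(12 - 1\right)^{2} = 11^{2} = 121$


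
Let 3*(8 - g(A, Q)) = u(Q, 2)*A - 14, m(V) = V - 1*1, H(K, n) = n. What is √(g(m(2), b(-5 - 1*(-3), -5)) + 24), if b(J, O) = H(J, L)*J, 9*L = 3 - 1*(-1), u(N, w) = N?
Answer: √2994/9 ≈ 6.0797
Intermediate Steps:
L = 4/9 (L = (3 - 1*(-1))/9 = (3 + 1)/9 = (⅑)*4 = 4/9 ≈ 0.44444)
b(J, O) = 4*J/9
m(V) = -1 + V (m(V) = V - 1 = -1 + V)
g(A, Q) = 38/3 - A*Q/3 (g(A, Q) = 8 - (Q*A - 14)/3 = 8 - (A*Q - 14)/3 = 8 - (-14 + A*Q)/3 = 8 + (14/3 - A*Q/3) = 38/3 - A*Q/3)
√(g(m(2), b(-5 - 1*(-3), -5)) + 24) = √((38/3 - (-1 + 2)*4*(-5 - 1*(-3))/9/3) + 24) = √((38/3 - ⅓*1*4*(-5 + 3)/9) + 24) = √((38/3 - ⅓*1*(4/9)*(-2)) + 24) = √((38/3 - ⅓*1*(-8/9)) + 24) = √((38/3 + 8/27) + 24) = √(350/27 + 24) = √(998/27) = √2994/9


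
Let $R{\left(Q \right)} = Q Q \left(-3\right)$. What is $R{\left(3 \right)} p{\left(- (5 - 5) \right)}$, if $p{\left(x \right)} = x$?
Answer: $0$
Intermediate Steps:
$R{\left(Q \right)} = - 3 Q^{2}$ ($R{\left(Q \right)} = Q^{2} \left(-3\right) = - 3 Q^{2}$)
$R{\left(3 \right)} p{\left(- (5 - 5) \right)} = - 3 \cdot 3^{2} \left(- (5 - 5)\right) = \left(-3\right) 9 \left(\left(-1\right) 0\right) = \left(-27\right) 0 = 0$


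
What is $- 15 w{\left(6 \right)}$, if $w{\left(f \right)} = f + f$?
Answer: $-180$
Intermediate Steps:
$w{\left(f \right)} = 2 f$
$- 15 w{\left(6 \right)} = - 15 \cdot 2 \cdot 6 = \left(-15\right) 12 = -180$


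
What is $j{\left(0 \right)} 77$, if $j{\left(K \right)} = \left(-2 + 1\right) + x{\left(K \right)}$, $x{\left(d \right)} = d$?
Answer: $-77$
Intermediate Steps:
$j{\left(K \right)} = -1 + K$ ($j{\left(K \right)} = \left(-2 + 1\right) + K = -1 + K$)
$j{\left(0 \right)} 77 = \left(-1 + 0\right) 77 = \left(-1\right) 77 = -77$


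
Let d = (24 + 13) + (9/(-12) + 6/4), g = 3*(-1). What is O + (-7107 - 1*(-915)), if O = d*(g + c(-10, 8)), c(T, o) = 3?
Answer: -6192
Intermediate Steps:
g = -3
d = 151/4 (d = 37 + (9*(-1/12) + 6*(¼)) = 37 + (-¾ + 3/2) = 37 + ¾ = 151/4 ≈ 37.750)
O = 0 (O = 151*(-3 + 3)/4 = (151/4)*0 = 0)
O + (-7107 - 1*(-915)) = 0 + (-7107 - 1*(-915)) = 0 + (-7107 + 915) = 0 - 6192 = -6192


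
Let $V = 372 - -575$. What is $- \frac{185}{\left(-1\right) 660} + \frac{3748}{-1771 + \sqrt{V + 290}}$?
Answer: $- \frac{63347909}{34487244} - \frac{937 \sqrt{1237}}{783801} \approx -1.8789$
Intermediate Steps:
$V = 947$ ($V = 372 + 575 = 947$)
$- \frac{185}{\left(-1\right) 660} + \frac{3748}{-1771 + \sqrt{V + 290}} = - \frac{185}{\left(-1\right) 660} + \frac{3748}{-1771 + \sqrt{947 + 290}} = - \frac{185}{-660} + \frac{3748}{-1771 + \sqrt{1237}} = \left(-185\right) \left(- \frac{1}{660}\right) + \frac{3748}{-1771 + \sqrt{1237}} = \frac{37}{132} + \frac{3748}{-1771 + \sqrt{1237}}$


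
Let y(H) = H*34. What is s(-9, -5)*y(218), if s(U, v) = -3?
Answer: -22236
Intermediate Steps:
y(H) = 34*H
s(-9, -5)*y(218) = -102*218 = -3*7412 = -22236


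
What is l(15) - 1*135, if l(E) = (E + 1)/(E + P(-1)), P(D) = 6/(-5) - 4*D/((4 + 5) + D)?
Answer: -19145/143 ≈ -133.88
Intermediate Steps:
P(D) = -6/5 - 4*D/(9 + D) (P(D) = 6*(-⅕) - 4*D/(9 + D) = -6/5 - 4*D/(9 + D))
l(E) = (1 + E)/(-7/10 + E) (l(E) = (E + 1)/(E + 2*(-27 - 13*(-1))/(5*(9 - 1))) = (1 + E)/(E + (⅖)*(-27 + 13)/8) = (1 + E)/(E + (⅖)*(⅛)*(-14)) = (1 + E)/(E - 7/10) = (1 + E)/(-7/10 + E))
l(15) - 1*135 = 10*(1 + 15)/(-7 + 10*15) - 1*135 = 10*16/(-7 + 150) - 135 = 10*16/143 - 135 = 10*(1/143)*16 - 135 = 160/143 - 135 = -19145/143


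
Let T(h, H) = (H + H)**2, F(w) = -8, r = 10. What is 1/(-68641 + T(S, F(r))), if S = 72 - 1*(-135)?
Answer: -1/68385 ≈ -1.4623e-5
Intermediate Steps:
S = 207 (S = 72 + 135 = 207)
T(h, H) = 4*H**2 (T(h, H) = (2*H)**2 = 4*H**2)
1/(-68641 + T(S, F(r))) = 1/(-68641 + 4*(-8)**2) = 1/(-68641 + 4*64) = 1/(-68641 + 256) = 1/(-68385) = -1/68385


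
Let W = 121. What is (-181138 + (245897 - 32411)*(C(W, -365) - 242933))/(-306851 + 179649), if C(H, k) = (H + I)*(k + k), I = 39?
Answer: 38399070188/63601 ≈ 6.0375e+5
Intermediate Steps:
C(H, k) = 2*k*(39 + H) (C(H, k) = (H + 39)*(k + k) = (39 + H)*(2*k) = 2*k*(39 + H))
(-181138 + (245897 - 32411)*(C(W, -365) - 242933))/(-306851 + 179649) = (-181138 + (245897 - 32411)*(2*(-365)*(39 + 121) - 242933))/(-306851 + 179649) = (-181138 + 213486*(2*(-365)*160 - 242933))/(-127202) = (-181138 + 213486*(-116800 - 242933))*(-1/127202) = (-181138 + 213486*(-359733))*(-1/127202) = (-181138 - 76797959238)*(-1/127202) = -76798140376*(-1/127202) = 38399070188/63601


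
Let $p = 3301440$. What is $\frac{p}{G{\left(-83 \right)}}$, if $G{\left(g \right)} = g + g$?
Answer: $- \frac{1650720}{83} \approx -19888.0$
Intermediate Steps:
$G{\left(g \right)} = 2 g$
$\frac{p}{G{\left(-83 \right)}} = \frac{3301440}{2 \left(-83\right)} = \frac{3301440}{-166} = 3301440 \left(- \frac{1}{166}\right) = - \frac{1650720}{83}$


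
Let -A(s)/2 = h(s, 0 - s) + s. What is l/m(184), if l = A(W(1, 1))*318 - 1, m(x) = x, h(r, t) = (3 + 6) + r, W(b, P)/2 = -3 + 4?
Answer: -8269/184 ≈ -44.940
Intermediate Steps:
W(b, P) = 2 (W(b, P) = 2*(-3 + 4) = 2*1 = 2)
h(r, t) = 9 + r
A(s) = -18 - 4*s (A(s) = -2*((9 + s) + s) = -2*(9 + 2*s) = -18 - 4*s)
l = -8269 (l = (-18 - 4*2)*318 - 1 = (-18 - 8)*318 - 1 = -26*318 - 1 = -8268 - 1 = -8269)
l/m(184) = -8269/184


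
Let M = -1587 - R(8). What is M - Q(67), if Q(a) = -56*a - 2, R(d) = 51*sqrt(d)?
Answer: 2167 - 102*sqrt(2) ≈ 2022.8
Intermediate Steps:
Q(a) = -2 - 56*a
M = -1587 - 102*sqrt(2) (M = -1587 - 51*sqrt(8) = -1587 - 51*2*sqrt(2) = -1587 - 102*sqrt(2) ≈ -1731.3)
M - Q(67) = (-1587 - 102*sqrt(2)) - (-2 - 56*67) = (-1587 - 102*sqrt(2)) - (-2 - 3752) = (-1587 - 102*sqrt(2)) - 1*(-3754) = (-1587 - 102*sqrt(2)) + 3754 = 2167 - 102*sqrt(2)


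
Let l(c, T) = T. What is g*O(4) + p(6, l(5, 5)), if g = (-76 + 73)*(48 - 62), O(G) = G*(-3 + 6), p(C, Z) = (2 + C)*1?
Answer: 512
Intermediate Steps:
p(C, Z) = 2 + C
O(G) = 3*G (O(G) = G*3 = 3*G)
g = 42 (g = -3*(-14) = 42)
g*O(4) + p(6, l(5, 5)) = 42*(3*4) + (2 + 6) = 42*12 + 8 = 504 + 8 = 512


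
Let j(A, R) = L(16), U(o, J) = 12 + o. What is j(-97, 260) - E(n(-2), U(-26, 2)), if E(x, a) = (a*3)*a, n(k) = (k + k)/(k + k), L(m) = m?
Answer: -572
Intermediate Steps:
j(A, R) = 16
n(k) = 1 (n(k) = (2*k)/((2*k)) = (2*k)*(1/(2*k)) = 1)
E(x, a) = 3*a**2 (E(x, a) = (3*a)*a = 3*a**2)
j(-97, 260) - E(n(-2), U(-26, 2)) = 16 - 3*(12 - 26)**2 = 16 - 3*(-14)**2 = 16 - 3*196 = 16 - 1*588 = 16 - 588 = -572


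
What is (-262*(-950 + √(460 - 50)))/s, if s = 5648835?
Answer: 49780/1129767 - 262*√410/5648835 ≈ 0.043123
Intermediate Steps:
(-262*(-950 + √(460 - 50)))/s = -262*(-950 + √(460 - 50))/5648835 = -262*(-950 + √410)*(1/5648835) = (248900 - 262*√410)*(1/5648835) = 49780/1129767 - 262*√410/5648835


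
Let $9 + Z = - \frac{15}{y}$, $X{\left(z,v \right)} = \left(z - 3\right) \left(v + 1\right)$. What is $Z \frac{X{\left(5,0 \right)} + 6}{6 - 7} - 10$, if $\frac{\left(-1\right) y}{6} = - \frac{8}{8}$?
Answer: $82$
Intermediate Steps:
$y = 6$ ($y = - 6 \left(- \frac{8}{8}\right) = - 6 \left(\left(-8\right) \frac{1}{8}\right) = \left(-6\right) \left(-1\right) = 6$)
$X{\left(z,v \right)} = \left(1 + v\right) \left(-3 + z\right)$ ($X{\left(z,v \right)} = \left(-3 + z\right) \left(1 + v\right) = \left(1 + v\right) \left(-3 + z\right)$)
$Z = - \frac{23}{2}$ ($Z = -9 - \frac{15}{6} = -9 - \frac{5}{2} = - \frac{23}{2} \approx -11.5$)
$Z \frac{X{\left(5,0 \right)} + 6}{6 - 7} - 10 = - \frac{23 \frac{\left(-3 + 5 - 0 + 0 \cdot 5\right) + 6}{6 - 7}}{2} - 10 = - \frac{23 \frac{\left(-3 + 5 + 0 + 0\right) + 6}{-1}}{2} - 10 = - \frac{23 \left(2 + 6\right) \left(-1\right)}{2} - 10 = - \frac{23 \cdot 8 \left(-1\right)}{2} - 10 = \left(- \frac{23}{2}\right) \left(-8\right) - 10 = 92 - 10 = 82$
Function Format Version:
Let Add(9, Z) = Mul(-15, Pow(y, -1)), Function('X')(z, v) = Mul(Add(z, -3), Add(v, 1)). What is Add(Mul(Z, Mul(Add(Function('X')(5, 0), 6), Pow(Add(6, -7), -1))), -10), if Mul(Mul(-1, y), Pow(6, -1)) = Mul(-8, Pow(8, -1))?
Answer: 82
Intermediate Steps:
y = 6 (y = Mul(-6, Mul(-8, Pow(8, -1))) = Mul(-6, Mul(-8, Rational(1, 8))) = Mul(-6, -1) = 6)
Function('X')(z, v) = Mul(Add(1, v), Add(-3, z)) (Function('X')(z, v) = Mul(Add(-3, z), Add(1, v)) = Mul(Add(1, v), Add(-3, z)))
Z = Rational(-23, 2) (Z = Add(-9, Mul(-15, Pow(6, -1))) = Add(-9, Mul(-15, Rational(1, 6))) = Add(-9, Rational(-5, 2)) = Rational(-23, 2) ≈ -11.500)
Add(Mul(Z, Mul(Add(Function('X')(5, 0), 6), Pow(Add(6, -7), -1))), -10) = Add(Mul(Rational(-23, 2), Mul(Add(Add(-3, 5, Mul(-3, 0), Mul(0, 5)), 6), Pow(Add(6, -7), -1))), -10) = Add(Mul(Rational(-23, 2), Mul(Add(Add(-3, 5, 0, 0), 6), Pow(-1, -1))), -10) = Add(Mul(Rational(-23, 2), Mul(Add(2, 6), -1)), -10) = Add(Mul(Rational(-23, 2), Mul(8, -1)), -10) = Add(Mul(Rational(-23, 2), -8), -10) = Add(92, -10) = 82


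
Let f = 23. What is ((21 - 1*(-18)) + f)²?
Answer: 3844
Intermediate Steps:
((21 - 1*(-18)) + f)² = ((21 - 1*(-18)) + 23)² = ((21 + 18) + 23)² = (39 + 23)² = 62² = 3844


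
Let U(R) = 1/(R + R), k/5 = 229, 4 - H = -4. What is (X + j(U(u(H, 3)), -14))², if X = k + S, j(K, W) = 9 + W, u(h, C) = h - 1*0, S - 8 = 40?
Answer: 1411344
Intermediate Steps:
H = 8 (H = 4 - 1*(-4) = 4 + 4 = 8)
k = 1145 (k = 5*229 = 1145)
S = 48 (S = 8 + 40 = 48)
u(h, C) = h (u(h, C) = h + 0 = h)
U(R) = 1/(2*R)
X = 1193 (X = 1145 + 48 = 1193)
(X + j(U(u(H, 3)), -14))² = (1193 + (9 - 14))² = (1193 - 5)² = 1188² = 1411344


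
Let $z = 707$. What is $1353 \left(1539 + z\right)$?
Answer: $3038838$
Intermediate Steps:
$1353 \left(1539 + z\right) = 1353 \left(1539 + 707\right) = 1353 \cdot 2246 = 3038838$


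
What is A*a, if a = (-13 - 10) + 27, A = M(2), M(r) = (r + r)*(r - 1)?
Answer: 16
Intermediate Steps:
M(r) = 2*r*(-1 + r) (M(r) = (2*r)*(-1 + r) = 2*r*(-1 + r))
A = 4 (A = 2*2*(-1 + 2) = 2*2*1 = 4)
a = 4 (a = -23 + 27 = 4)
A*a = 4*4 = 16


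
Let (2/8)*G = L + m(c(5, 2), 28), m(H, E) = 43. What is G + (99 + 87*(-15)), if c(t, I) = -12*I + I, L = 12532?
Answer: 49094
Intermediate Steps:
c(t, I) = -11*I
G = 50300 (G = 4*(12532 + 43) = 4*12575 = 50300)
G + (99 + 87*(-15)) = 50300 + (99 + 87*(-15)) = 50300 + (99 - 1305) = 50300 - 1206 = 49094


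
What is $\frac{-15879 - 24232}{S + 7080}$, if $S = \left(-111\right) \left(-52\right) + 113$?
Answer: $- \frac{40111}{12965} \approx -3.0938$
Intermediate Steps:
$S = 5885$ ($S = 5772 + 113 = 5885$)
$\frac{-15879 - 24232}{S + 7080} = \frac{-15879 - 24232}{5885 + 7080} = - \frac{40111}{12965}$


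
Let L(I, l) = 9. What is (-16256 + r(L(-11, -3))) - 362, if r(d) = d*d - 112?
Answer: -16649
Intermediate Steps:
r(d) = -112 + d² (r(d) = d² - 112 = -112 + d²)
(-16256 + r(L(-11, -3))) - 362 = (-16256 + (-112 + 9²)) - 362 = (-16256 + (-112 + 81)) - 362 = (-16256 - 31) - 362 = -16287 - 362 = -16649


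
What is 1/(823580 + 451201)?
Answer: 1/1274781 ≈ 7.8445e-7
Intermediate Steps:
1/(823580 + 451201) = 1/1274781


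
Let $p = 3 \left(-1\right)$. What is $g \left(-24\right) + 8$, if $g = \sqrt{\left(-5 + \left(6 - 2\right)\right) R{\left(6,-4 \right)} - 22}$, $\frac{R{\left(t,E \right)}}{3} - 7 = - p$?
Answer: $8 - 48 i \sqrt{13} \approx 8.0 - 173.07 i$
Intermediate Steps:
$p = -3$
$R{\left(t,E \right)} = 30$ ($R{\left(t,E \right)} = 21 + 3 \left(\left(-1\right) \left(-3\right)\right) = 21 + 3 \cdot 3 = 21 + 9 = 30$)
$g = 2 i \sqrt{13}$ ($g = \sqrt{\left(-5 + \left(6 - 2\right)\right) 30 - 22} = \sqrt{\left(-5 + 4\right) 30 - 22} = \sqrt{\left(-1\right) 30 - 22} = \sqrt{-30 - 22} = \sqrt{-52} = 2 i \sqrt{13} \approx 7.2111 i$)
$g \left(-24\right) + 8 = 2 i \sqrt{13} \left(-24\right) + 8 = - 48 i \sqrt{13} + 8 = 8 - 48 i \sqrt{13}$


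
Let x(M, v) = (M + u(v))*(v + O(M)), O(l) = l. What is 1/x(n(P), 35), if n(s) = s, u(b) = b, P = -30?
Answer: 1/25 ≈ 0.040000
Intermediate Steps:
x(M, v) = (M + v)**2 (x(M, v) = (M + v)*(v + M) = (M + v)*(M + v) = (M + v)**2)
1/x(n(P), 35) = 1/((-30)**2 + 35**2 + 2*(-30)*35) = 1/(900 + 1225 - 2100) = 1/25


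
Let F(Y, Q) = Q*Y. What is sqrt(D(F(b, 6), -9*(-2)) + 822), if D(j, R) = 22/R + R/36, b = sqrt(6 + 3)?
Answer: sqrt(29654)/6 ≈ 28.701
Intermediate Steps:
b = 3 (b = sqrt(9) = 3)
D(j, R) = 22/R + R/36 (D(j, R) = 22/R + R*(1/36) = 22/R + R/36)
sqrt(D(F(b, 6), -9*(-2)) + 822) = sqrt((22/((-9*(-2))) + (-9*(-2))/36) + 822) = sqrt((22/18 + (1/36)*18) + 822) = sqrt((22*(1/18) + 1/2) + 822) = sqrt((11/9 + 1/2) + 822) = sqrt(31/18 + 822) = sqrt(14827/18) = sqrt(29654)/6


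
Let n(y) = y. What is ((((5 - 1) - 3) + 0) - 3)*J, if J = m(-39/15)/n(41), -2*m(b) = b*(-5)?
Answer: 13/41 ≈ 0.31707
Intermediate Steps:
m(b) = 5*b/2 (m(b) = -b*(-5)/2 = -(-5)*b/2 = 5*b/2)
J = -13/82 (J = (5*(-39/15)/2)/41 = (5*(-39*1/15)/2)*(1/41) = ((5/2)*(-13/5))*(1/41) = -13/2*1/41 = -13/82 ≈ -0.15854)
((((5 - 1) - 3) + 0) - 3)*J = ((((5 - 1) - 3) + 0) - 3)*(-13/82) = (((4 - 3) + 0) - 3)*(-13/82) = ((1 + 0) - 3)*(-13/82) = (1 - 3)*(-13/82) = -2*(-13/82) = 13/41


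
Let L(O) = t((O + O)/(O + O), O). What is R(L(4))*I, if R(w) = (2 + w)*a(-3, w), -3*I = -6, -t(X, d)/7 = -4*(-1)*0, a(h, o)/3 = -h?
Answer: 36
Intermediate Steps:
a(h, o) = -3*h (a(h, o) = 3*(-h) = -3*h)
t(X, d) = 0 (t(X, d) = -7*(-4*(-1))*0 = -28*0 = -7*0 = 0)
L(O) = 0
I = 2 (I = -⅓*(-6) = 2)
R(w) = 18 + 9*w (R(w) = (2 + w)*(-3*(-3)) = (2 + w)*9 = 18 + 9*w)
R(L(4))*I = (18 + 9*0)*2 = (18 + 0)*2 = 18*2 = 36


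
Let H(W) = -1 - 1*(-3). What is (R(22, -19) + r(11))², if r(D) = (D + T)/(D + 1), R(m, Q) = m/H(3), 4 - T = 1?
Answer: 5329/36 ≈ 148.03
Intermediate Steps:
T = 3 (T = 4 - 1*1 = 4 - 1 = 3)
H(W) = 2 (H(W) = -1 + 3 = 2)
R(m, Q) = m/2
r(D) = (3 + D)/(1 + D) (r(D) = (D + 3)/(D + 1) = (3 + D)/(1 + D))
(R(22, -19) + r(11))² = ((½)*22 + (3 + 11)/(1 + 11))² = (11 + 14/12)² = (11 + (1/12)*14)² = (11 + 7/6)² = (73/6)² = 5329/36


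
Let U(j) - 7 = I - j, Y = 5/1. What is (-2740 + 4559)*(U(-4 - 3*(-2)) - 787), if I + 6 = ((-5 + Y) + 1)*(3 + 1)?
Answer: -1426096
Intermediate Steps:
Y = 5 (Y = 5*1 = 5)
I = -2 (I = -6 + ((-5 + 5) + 1)*(3 + 1) = -6 + (0 + 1)*4 = -6 + 1*4 = -6 + 4 = -2)
U(j) = 5 - j (U(j) = 7 + (-2 - j) = 5 - j)
(-2740 + 4559)*(U(-4 - 3*(-2)) - 787) = (-2740 + 4559)*((5 - (-4 - 3*(-2))) - 787) = 1819*((5 - (-4 + 6)) - 787) = 1819*((5 - 1*2) - 787) = 1819*((5 - 2) - 787) = 1819*(3 - 787) = 1819*(-784) = -1426096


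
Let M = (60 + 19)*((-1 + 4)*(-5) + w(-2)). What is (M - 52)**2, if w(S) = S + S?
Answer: 2411809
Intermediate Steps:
w(S) = 2*S
M = -1501 (M = (60 + 19)*((-1 + 4)*(-5) + 2*(-2)) = 79*(3*(-5) - 4) = 79*(-15 - 4) = 79*(-19) = -1501)
(M - 52)**2 = (-1501 - 52)**2 = (-1553)**2 = 2411809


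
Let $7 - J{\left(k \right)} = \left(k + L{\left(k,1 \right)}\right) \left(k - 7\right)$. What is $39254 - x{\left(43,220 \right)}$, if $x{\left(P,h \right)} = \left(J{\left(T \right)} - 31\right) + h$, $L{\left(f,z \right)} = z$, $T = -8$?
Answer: $39163$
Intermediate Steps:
$J{\left(k \right)} = 7 - \left(1 + k\right) \left(-7 + k\right)$ ($J{\left(k \right)} = 7 - \left(k + 1\right) \left(k - 7\right) = 7 - \left(1 + k\right) \left(-7 + k\right)$)
$x{\left(P,h \right)} = -129 + h$ ($x{\left(P,h \right)} = \left(\left(14 - \left(-8\right)^{2} + 6 \left(-8\right)\right) - 31\right) + h = \left(\left(14 - 64 - 48\right) - 31\right) + h = \left(-98 - 31\right) + h = -129 + h$)
$39254 - x{\left(43,220 \right)} = 39254 - \left(-129 + 220\right) = 39254 - 91 = 39163$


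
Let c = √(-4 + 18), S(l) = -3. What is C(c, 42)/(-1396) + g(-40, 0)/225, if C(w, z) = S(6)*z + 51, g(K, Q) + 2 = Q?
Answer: 14083/314100 ≈ 0.044836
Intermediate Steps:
g(K, Q) = -2 + Q
c = √14 ≈ 3.7417
C(w, z) = 51 - 3*z (C(w, z) = -3*z + 51 = 51 - 3*z)
C(c, 42)/(-1396) + g(-40, 0)/225 = (51 - 3*42)/(-1396) + (-2 + 0)/225 = (51 - 126)*(-1/1396) - 2*1/225 = -75*(-1/1396) - 2/225 = 75/1396 - 2/225 = 14083/314100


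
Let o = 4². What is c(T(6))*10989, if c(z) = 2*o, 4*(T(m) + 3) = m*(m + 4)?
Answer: 351648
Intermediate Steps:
o = 16
T(m) = -3 + m*(4 + m)/4 (T(m) = -3 + (m*(m + 4))/4 = -3 + (m*(4 + m))/4 = -3 + m*(4 + m)/4)
c(z) = 32 (c(z) = 2*16 = 32)
c(T(6))*10989 = 32*10989 = 351648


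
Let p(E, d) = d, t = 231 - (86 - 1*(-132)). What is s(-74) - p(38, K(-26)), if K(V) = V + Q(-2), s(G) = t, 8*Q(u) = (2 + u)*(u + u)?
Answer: 39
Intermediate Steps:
t = 13 (t = 231 - (86 + 132) = 231 - 1*218 = 231 - 218 = 13)
Q(u) = u*(2 + u)/4 (Q(u) = ((2 + u)*(u + u))/8 = ((2 + u)*(2*u))/8 = (2*u*(2 + u))/8 = u*(2 + u)/4)
s(G) = 13
K(V) = V (K(V) = V + (¼)*(-2)*(2 - 2) = V + (¼)*(-2)*0 = V + 0 = V)
s(-74) - p(38, K(-26)) = 13 - 1*(-26) = 13 + 26 = 39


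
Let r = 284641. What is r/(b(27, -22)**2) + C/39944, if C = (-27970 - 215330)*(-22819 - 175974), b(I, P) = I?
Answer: 8817607325051/7279794 ≈ 1.2112e+6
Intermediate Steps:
C = 48366336900 (C = -243300*(-198793) = 48366336900)
r/(b(27, -22)**2) + C/39944 = 284641/(27**2) + 48366336900/39944 = 284641/729 + 48366336900*(1/39944) = 284641*(1/729) + 12091584225/9986 = 284641/729 + 12091584225/9986 = 8817607325051/7279794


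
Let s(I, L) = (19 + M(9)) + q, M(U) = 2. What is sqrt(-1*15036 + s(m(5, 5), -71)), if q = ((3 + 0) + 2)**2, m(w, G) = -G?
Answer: I*sqrt(14990) ≈ 122.43*I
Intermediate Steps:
q = 25 (q = (3 + 2)**2 = 5**2 = 25)
s(I, L) = 46 (s(I, L) = (19 + 2) + 25 = 21 + 25 = 46)
sqrt(-1*15036 + s(m(5, 5), -71)) = sqrt(-1*15036 + 46) = sqrt(-15036 + 46) = sqrt(-14990) = I*sqrt(14990)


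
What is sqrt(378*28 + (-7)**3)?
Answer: 7*sqrt(209) ≈ 101.20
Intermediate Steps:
sqrt(378*28 + (-7)**3) = sqrt(10584 - 343) = sqrt(10241) = 7*sqrt(209)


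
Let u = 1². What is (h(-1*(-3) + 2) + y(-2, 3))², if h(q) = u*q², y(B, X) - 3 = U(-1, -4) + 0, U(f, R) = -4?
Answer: 576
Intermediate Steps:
y(B, X) = -1 (y(B, X) = 3 + (-4 + 0) = 3 - 4 = -1)
u = 1
h(q) = q² (h(q) = 1*q² = q²)
(h(-1*(-3) + 2) + y(-2, 3))² = ((-1*(-3) + 2)² - 1)² = ((3 + 2)² - 1)² = (5² - 1)² = (25 - 1)² = 24² = 576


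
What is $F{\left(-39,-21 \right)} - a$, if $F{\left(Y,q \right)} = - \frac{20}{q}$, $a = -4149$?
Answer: $\frac{87149}{21} \approx 4150.0$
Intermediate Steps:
$F{\left(-39,-21 \right)} - a = - \frac{20}{-21} - -4149 = \left(-20\right) \left(- \frac{1}{21}\right) + 4149 = \frac{20}{21} + 4149 = \frac{87149}{21}$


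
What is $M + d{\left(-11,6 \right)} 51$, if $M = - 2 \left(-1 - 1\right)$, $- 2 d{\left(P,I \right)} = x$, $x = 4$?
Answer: $-98$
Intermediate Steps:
$d{\left(P,I \right)} = -2$ ($d{\left(P,I \right)} = \left(- \frac{1}{2}\right) 4 = -2$)
$M = 4$ ($M = \left(-2\right) \left(-2\right) = 4$)
$M + d{\left(-11,6 \right)} 51 = 4 - 102 = -98$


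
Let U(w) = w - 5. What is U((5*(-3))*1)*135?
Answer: -2700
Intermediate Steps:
U(w) = -5 + w
U((5*(-3))*1)*135 = (-5 + (5*(-3))*1)*135 = (-5 - 15*1)*135 = (-5 - 15)*135 = -20*135 = -2700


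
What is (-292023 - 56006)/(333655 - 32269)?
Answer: -348029/301386 ≈ -1.1548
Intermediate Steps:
(-292023 - 56006)/(333655 - 32269) = -348029/301386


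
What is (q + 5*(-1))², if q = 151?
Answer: 21316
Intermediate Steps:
(q + 5*(-1))² = (151 + 5*(-1))² = (151 - 5)² = 146² = 21316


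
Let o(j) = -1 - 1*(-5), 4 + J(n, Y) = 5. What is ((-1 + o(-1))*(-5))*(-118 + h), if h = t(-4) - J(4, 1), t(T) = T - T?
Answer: 1785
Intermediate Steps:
t(T) = 0
J(n, Y) = 1 (J(n, Y) = -4 + 5 = 1)
o(j) = 4 (o(j) = -1 + 5 = 4)
h = -1 (h = 0 - 1*1 = 0 - 1 = -1)
((-1 + o(-1))*(-5))*(-118 + h) = ((-1 + 4)*(-5))*(-118 - 1) = (3*(-5))*(-119) = -15*(-119) = 1785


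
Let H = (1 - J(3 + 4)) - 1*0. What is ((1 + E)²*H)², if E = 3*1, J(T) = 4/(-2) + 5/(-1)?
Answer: 16384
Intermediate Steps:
J(T) = -7 (J(T) = 4*(-½) + 5*(-1) = -2 - 5 = -7)
E = 3
H = 8 (H = (1 - 1*(-7)) - 1*0 = (1 + 7) + 0 = 8 + 0 = 8)
((1 + E)²*H)² = ((1 + 3)²*8)² = (4²*8)² = (16*8)² = 128² = 16384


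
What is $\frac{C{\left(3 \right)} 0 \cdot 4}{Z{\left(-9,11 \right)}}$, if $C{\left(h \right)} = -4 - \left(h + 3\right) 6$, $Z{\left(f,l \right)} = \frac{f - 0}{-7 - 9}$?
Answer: $0$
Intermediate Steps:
$Z{\left(f,l \right)} = - \frac{f}{16}$ ($Z{\left(f,l \right)} = \frac{f + 0}{-16} = f \left(- \frac{1}{16}\right) = - \frac{f}{16}$)
$C{\left(h \right)} = -22 - 6 h$ ($C{\left(h \right)} = -4 - \left(3 + h\right) 6 = -4 - \left(18 + 6 h\right) = -22 - 6 h$)
$\frac{C{\left(3 \right)} 0 \cdot 4}{Z{\left(-9,11 \right)}} = \frac{\left(-22 - 18\right) 0 \cdot 4}{\left(- \frac{1}{16}\right) \left(-9\right)} = \frac{\left(-22 - 18\right) 0 \cdot 4}{\frac{9}{16}} = \left(-40\right) 0 \cdot 4 \cdot \frac{16}{9} = 0 \cdot 4 \cdot \frac{16}{9} = 0 \cdot \frac{16}{9} = 0$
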